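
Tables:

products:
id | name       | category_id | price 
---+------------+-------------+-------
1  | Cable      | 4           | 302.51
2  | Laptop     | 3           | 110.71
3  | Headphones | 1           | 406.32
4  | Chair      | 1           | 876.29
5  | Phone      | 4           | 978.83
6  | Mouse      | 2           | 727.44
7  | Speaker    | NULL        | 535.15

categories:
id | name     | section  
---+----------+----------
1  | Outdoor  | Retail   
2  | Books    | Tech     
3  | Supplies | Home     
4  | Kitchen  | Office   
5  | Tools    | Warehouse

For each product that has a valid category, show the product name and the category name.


INNER JOIN keeps only products rows whose category_id matches an id in categories. Walk through each product:
  - product 1 (Cable): category_id=4 -> matches Kitchen
  - product 2 (Laptop): category_id=3 -> matches Supplies
  - product 3 (Headphones): category_id=1 -> matches Outdoor
  - product 4 (Chair): category_id=1 -> matches Outdoor
  - product 5 (Phone): category_id=4 -> matches Kitchen
  - product 6 (Mouse): category_id=2 -> matches Books
  - product 7 (Speaker): category_id=NULL, no match -> dropped
So 1 of 7 rows is dropped.

SQL:
SELECT a.name, b.name AS category
FROM products a
INNER JOIN categories b ON a.category_id = b.id

Result:
name       | category
-----------+---------
Cable      | Kitchen 
Laptop     | Supplies
Headphones | Outdoor 
Chair      | Outdoor 
Phone      | Kitchen 
Mouse      | Books   


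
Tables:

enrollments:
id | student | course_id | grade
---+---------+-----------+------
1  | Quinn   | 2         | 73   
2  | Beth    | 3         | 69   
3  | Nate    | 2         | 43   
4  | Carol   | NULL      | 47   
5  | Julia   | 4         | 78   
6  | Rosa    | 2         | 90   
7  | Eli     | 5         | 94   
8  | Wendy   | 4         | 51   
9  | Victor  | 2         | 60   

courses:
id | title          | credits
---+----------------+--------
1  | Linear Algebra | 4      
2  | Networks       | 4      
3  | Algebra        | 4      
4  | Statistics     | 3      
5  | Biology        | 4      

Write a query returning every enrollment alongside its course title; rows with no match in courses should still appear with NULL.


LEFT JOIN keeps every row from enrollments (the left table); where course_id has no match in courses, the course columns become NULL. Walk through each enrollment:
  - enrollment 1 (Quinn): course_id=2 -> matches Networks
  - enrollment 2 (Beth): course_id=3 -> matches Algebra
  - enrollment 3 (Nate): course_id=2 -> matches Networks
  - enrollment 4 (Carol): course_id=NULL, no match -> kept with NULL
  - enrollment 5 (Julia): course_id=4 -> matches Statistics
  - enrollment 6 (Rosa): course_id=2 -> matches Networks
  - enrollment 7 (Eli): course_id=5 -> matches Biology
  - enrollment 8 (Wendy): course_id=4 -> matches Statistics
  - enrollment 9 (Victor): course_id=2 -> matches Networks
All 9 rows appear; 1 has NULL course.

SQL:
SELECT a.student, b.title AS course
FROM enrollments a
LEFT JOIN courses b ON a.course_id = b.id

Result:
student | course    
--------+-----------
Quinn   | Networks  
Beth    | Algebra   
Nate    | Networks  
Carol   | NULL      
Julia   | Statistics
Rosa    | Networks  
Eli     | Biology   
Wendy   | Statistics
Victor  | Networks  


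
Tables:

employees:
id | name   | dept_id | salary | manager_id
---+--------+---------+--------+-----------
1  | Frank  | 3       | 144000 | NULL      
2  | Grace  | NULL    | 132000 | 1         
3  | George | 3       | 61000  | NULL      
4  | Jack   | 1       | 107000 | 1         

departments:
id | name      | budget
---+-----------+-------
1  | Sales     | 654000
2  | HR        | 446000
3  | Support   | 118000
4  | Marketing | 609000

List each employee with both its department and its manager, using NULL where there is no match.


Two LEFT JOINs from the same base table employees: one to departments via dept_id, one to employees itself via manager_id. Both are LEFT so every employee is preserved.
Match against departments:
  - employee 1 (Frank): dept_id=3 -> matches Support
  - employee 2 (Grace): dept_id=NULL, no match -> kept with NULL
  - employee 3 (George): dept_id=3 -> matches Support
  - employee 4 (Jack): dept_id=1 -> matches Sales
Match against employees (self):
  - employee 1 (Frank): manager_id=NULL -> NULL
  - employee 2 (Grace): manager_id=1 -> Frank
  - employee 3 (George): manager_id=NULL -> NULL
  - employee 4 (Jack): manager_id=1 -> Frank

SQL:
SELECT a.name, b.name AS department, c.name AS manager
FROM employees a
LEFT JOIN departments b ON a.dept_id = b.id
LEFT JOIN employees c ON a.manager_id = c.id

Result:
name   | department | manager
-------+------------+--------
Frank  | Support    | NULL   
Grace  | NULL       | Frank  
George | Support    | NULL   
Jack   | Sales      | Frank  


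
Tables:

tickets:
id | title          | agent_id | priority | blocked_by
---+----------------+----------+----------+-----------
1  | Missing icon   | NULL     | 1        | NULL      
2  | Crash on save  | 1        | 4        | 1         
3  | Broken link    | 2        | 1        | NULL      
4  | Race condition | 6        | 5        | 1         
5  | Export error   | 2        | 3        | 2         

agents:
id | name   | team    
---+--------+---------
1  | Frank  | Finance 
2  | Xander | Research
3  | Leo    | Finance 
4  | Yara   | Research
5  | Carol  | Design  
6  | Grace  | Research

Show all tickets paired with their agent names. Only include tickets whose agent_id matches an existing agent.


INNER JOIN keeps only tickets rows whose agent_id matches an id in agents. Walk through each ticket:
  - ticket 1 (Missing icon): agent_id=NULL, no match -> dropped
  - ticket 2 (Crash on save): agent_id=1 -> matches Frank
  - ticket 3 (Broken link): agent_id=2 -> matches Xander
  - ticket 4 (Race condition): agent_id=6 -> matches Grace
  - ticket 5 (Export error): agent_id=2 -> matches Xander
So 1 of 5 rows is dropped.

SQL:
SELECT a.title, b.name AS agent
FROM tickets a
INNER JOIN agents b ON a.agent_id = b.id

Result:
title          | agent 
---------------+-------
Crash on save  | Frank 
Broken link    | Xander
Race condition | Grace 
Export error   | Xander


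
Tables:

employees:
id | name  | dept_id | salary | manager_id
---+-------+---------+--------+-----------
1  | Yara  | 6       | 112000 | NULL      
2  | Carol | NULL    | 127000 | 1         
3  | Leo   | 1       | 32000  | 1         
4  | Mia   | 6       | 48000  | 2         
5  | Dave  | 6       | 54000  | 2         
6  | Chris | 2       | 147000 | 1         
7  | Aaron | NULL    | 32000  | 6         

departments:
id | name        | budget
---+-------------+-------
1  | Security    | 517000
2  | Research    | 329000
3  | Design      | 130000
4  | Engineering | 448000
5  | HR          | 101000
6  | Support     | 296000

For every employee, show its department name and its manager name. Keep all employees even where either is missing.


Two LEFT JOINs from the same base table employees: one to departments via dept_id, one to employees itself via manager_id. Both are LEFT so every employee is preserved.
Match against departments:
  - employee 1 (Yara): dept_id=6 -> matches Support
  - employee 2 (Carol): dept_id=NULL, no match -> kept with NULL
  - employee 3 (Leo): dept_id=1 -> matches Security
  - employee 4 (Mia): dept_id=6 -> matches Support
  - employee 5 (Dave): dept_id=6 -> matches Support
  - employee 6 (Chris): dept_id=2 -> matches Research
  - employee 7 (Aaron): dept_id=NULL, no match -> kept with NULL
Match against employees (self):
  - employee 1 (Yara): manager_id=NULL -> NULL
  - employee 2 (Carol): manager_id=1 -> Yara
  - employee 3 (Leo): manager_id=1 -> Yara
  - employee 4 (Mia): manager_id=2 -> Carol
  - employee 5 (Dave): manager_id=2 -> Carol
  - employee 6 (Chris): manager_id=1 -> Yara
  - employee 7 (Aaron): manager_id=6 -> Chris

SQL:
SELECT a.name, b.name AS department, c.name AS manager
FROM employees a
LEFT JOIN departments b ON a.dept_id = b.id
LEFT JOIN employees c ON a.manager_id = c.id

Result:
name  | department | manager
------+------------+--------
Yara  | Support    | NULL   
Carol | NULL       | Yara   
Leo   | Security   | Yara   
Mia   | Support    | Carol  
Dave  | Support    | Carol  
Chris | Research   | Yara   
Aaron | NULL       | Chris  


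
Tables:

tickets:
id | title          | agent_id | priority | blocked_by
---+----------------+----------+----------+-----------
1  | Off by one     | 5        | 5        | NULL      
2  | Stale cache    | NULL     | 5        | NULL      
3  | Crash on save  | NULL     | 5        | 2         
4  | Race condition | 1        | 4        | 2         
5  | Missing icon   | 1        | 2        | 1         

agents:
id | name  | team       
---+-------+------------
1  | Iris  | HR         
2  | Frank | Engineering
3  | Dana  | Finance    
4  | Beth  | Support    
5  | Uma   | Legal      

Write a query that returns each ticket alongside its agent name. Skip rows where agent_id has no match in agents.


INNER JOIN keeps only tickets rows whose agent_id matches an id in agents. Walk through each ticket:
  - ticket 1 (Off by one): agent_id=5 -> matches Uma
  - ticket 2 (Stale cache): agent_id=NULL, no match -> dropped
  - ticket 3 (Crash on save): agent_id=NULL, no match -> dropped
  - ticket 4 (Race condition): agent_id=1 -> matches Iris
  - ticket 5 (Missing icon): agent_id=1 -> matches Iris
So 2 of 5 rows are dropped.

SQL:
SELECT a.title, b.name AS agent
FROM tickets a
INNER JOIN agents b ON a.agent_id = b.id

Result:
title          | agent
---------------+------
Off by one     | Uma  
Race condition | Iris 
Missing icon   | Iris 


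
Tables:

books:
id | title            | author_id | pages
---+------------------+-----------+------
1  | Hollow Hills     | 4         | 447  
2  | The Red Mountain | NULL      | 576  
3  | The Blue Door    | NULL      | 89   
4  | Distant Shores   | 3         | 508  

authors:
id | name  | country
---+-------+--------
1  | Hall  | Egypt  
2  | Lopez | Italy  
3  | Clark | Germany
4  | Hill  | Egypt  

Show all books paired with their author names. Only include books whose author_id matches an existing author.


INNER JOIN keeps only books rows whose author_id matches an id in authors. Walk through each book:
  - book 1 (Hollow Hills): author_id=4 -> matches Hill
  - book 2 (The Red Mountain): author_id=NULL, no match -> dropped
  - book 3 (The Blue Door): author_id=NULL, no match -> dropped
  - book 4 (Distant Shores): author_id=3 -> matches Clark
So 2 of 4 rows are dropped.

SQL:
SELECT a.title, b.name AS author
FROM books a
INNER JOIN authors b ON a.author_id = b.id

Result:
title          | author
---------------+-------
Hollow Hills   | Hill  
Distant Shores | Clark 


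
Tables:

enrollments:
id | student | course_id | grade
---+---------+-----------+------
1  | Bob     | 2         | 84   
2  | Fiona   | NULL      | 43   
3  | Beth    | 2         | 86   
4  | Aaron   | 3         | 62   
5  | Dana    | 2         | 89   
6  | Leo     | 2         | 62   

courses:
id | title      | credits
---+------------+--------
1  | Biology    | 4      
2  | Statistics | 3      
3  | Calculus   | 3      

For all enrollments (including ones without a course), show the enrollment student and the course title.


LEFT JOIN keeps every row from enrollments (the left table); where course_id has no match in courses, the course columns become NULL. Walk through each enrollment:
  - enrollment 1 (Bob): course_id=2 -> matches Statistics
  - enrollment 2 (Fiona): course_id=NULL, no match -> kept with NULL
  - enrollment 3 (Beth): course_id=2 -> matches Statistics
  - enrollment 4 (Aaron): course_id=3 -> matches Calculus
  - enrollment 5 (Dana): course_id=2 -> matches Statistics
  - enrollment 6 (Leo): course_id=2 -> matches Statistics
All 6 rows appear; 1 has NULL course.

SQL:
SELECT a.student, b.title AS course
FROM enrollments a
LEFT JOIN courses b ON a.course_id = b.id

Result:
student | course    
--------+-----------
Bob     | Statistics
Fiona   | NULL      
Beth    | Statistics
Aaron   | Calculus  
Dana    | Statistics
Leo     | Statistics


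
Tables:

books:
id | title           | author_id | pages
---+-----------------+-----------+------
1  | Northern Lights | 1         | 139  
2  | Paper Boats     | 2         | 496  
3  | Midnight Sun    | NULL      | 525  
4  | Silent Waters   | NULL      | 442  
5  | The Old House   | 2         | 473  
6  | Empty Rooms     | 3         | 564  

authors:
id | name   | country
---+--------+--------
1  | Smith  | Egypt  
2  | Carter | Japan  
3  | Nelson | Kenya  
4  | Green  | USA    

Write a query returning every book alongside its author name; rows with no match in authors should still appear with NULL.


LEFT JOIN keeps every row from books (the left table); where author_id has no match in authors, the author columns become NULL. Walk through each book:
  - book 1 (Northern Lights): author_id=1 -> matches Smith
  - book 2 (Paper Boats): author_id=2 -> matches Carter
  - book 3 (Midnight Sun): author_id=NULL, no match -> kept with NULL
  - book 4 (Silent Waters): author_id=NULL, no match -> kept with NULL
  - book 5 (The Old House): author_id=2 -> matches Carter
  - book 6 (Empty Rooms): author_id=3 -> matches Nelson
All 6 rows appear; 2 have NULL author.

SQL:
SELECT a.title, b.name AS author
FROM books a
LEFT JOIN authors b ON a.author_id = b.id

Result:
title           | author
----------------+-------
Northern Lights | Smith 
Paper Boats     | Carter
Midnight Sun    | NULL  
Silent Waters   | NULL  
The Old House   | Carter
Empty Rooms     | Nelson


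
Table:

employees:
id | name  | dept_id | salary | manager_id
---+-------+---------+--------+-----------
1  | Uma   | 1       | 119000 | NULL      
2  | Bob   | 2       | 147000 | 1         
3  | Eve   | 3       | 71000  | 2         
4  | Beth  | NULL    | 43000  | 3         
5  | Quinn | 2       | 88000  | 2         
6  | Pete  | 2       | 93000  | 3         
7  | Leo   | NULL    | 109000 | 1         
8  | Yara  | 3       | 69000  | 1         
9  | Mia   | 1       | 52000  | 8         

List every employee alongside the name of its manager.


This is a self-join: employees is joined to a second copy of itself, matching each row's manager_id to another row's id. Use LEFT JOIN so rows with manager_id=NULL are kept.
  - employee 1 (Uma): manager_id=NULL -> NULL
  - employee 2 (Bob): manager_id=1 -> Uma
  - employee 3 (Eve): manager_id=2 -> Bob
  - employee 4 (Beth): manager_id=3 -> Eve
  - employee 5 (Quinn): manager_id=2 -> Bob
  - employee 6 (Pete): manager_id=3 -> Eve
  - employee 7 (Leo): manager_id=1 -> Uma
  - employee 8 (Yara): manager_id=1 -> Uma
  - employee 9 (Mia): manager_id=8 -> Yara

SQL:
SELECT a.name AS item, b.name AS manager
FROM employees a
LEFT JOIN employees b ON a.manager_id = b.id

Result:
item  | manager
------+--------
Uma   | NULL   
Bob   | Uma    
Eve   | Bob    
Beth  | Eve    
Quinn | Bob    
Pete  | Eve    
Leo   | Uma    
Yara  | Uma    
Mia   | Yara   


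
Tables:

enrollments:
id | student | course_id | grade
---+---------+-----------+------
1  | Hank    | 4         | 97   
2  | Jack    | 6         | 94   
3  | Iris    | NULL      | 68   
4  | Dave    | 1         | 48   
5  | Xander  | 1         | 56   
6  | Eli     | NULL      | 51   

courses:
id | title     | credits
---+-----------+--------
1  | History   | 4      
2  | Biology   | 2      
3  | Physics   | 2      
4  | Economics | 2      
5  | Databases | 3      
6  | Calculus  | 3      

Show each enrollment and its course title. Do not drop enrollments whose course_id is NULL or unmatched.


LEFT JOIN keeps every row from enrollments (the left table); where course_id has no match in courses, the course columns become NULL. Walk through each enrollment:
  - enrollment 1 (Hank): course_id=4 -> matches Economics
  - enrollment 2 (Jack): course_id=6 -> matches Calculus
  - enrollment 3 (Iris): course_id=NULL, no match -> kept with NULL
  - enrollment 4 (Dave): course_id=1 -> matches History
  - enrollment 5 (Xander): course_id=1 -> matches History
  - enrollment 6 (Eli): course_id=NULL, no match -> kept with NULL
All 6 rows appear; 2 have NULL course.

SQL:
SELECT a.student, b.title AS course
FROM enrollments a
LEFT JOIN courses b ON a.course_id = b.id

Result:
student | course   
--------+----------
Hank    | Economics
Jack    | Calculus 
Iris    | NULL     
Dave    | History  
Xander  | History  
Eli     | NULL     


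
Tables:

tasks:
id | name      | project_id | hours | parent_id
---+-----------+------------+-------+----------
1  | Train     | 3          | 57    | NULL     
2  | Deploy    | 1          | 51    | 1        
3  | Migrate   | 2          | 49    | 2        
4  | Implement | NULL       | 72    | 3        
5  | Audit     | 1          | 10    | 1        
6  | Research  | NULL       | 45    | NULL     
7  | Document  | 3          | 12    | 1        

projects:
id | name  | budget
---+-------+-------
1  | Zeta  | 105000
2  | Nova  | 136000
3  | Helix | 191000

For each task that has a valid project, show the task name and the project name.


INNER JOIN keeps only tasks rows whose project_id matches an id in projects. Walk through each task:
  - task 1 (Train): project_id=3 -> matches Helix
  - task 2 (Deploy): project_id=1 -> matches Zeta
  - task 3 (Migrate): project_id=2 -> matches Nova
  - task 4 (Implement): project_id=NULL, no match -> dropped
  - task 5 (Audit): project_id=1 -> matches Zeta
  - task 6 (Research): project_id=NULL, no match -> dropped
  - task 7 (Document): project_id=3 -> matches Helix
So 2 of 7 rows are dropped.

SQL:
SELECT a.name, b.name AS project
FROM tasks a
INNER JOIN projects b ON a.project_id = b.id

Result:
name     | project
---------+--------
Train    | Helix  
Deploy   | Zeta   
Migrate  | Nova   
Audit    | Zeta   
Document | Helix  


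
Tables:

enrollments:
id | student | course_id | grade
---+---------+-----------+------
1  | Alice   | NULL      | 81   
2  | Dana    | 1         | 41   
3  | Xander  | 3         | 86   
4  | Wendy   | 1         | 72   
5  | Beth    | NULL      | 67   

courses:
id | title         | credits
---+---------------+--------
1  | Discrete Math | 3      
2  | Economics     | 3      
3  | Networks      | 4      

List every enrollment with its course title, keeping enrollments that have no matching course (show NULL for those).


LEFT JOIN keeps every row from enrollments (the left table); where course_id has no match in courses, the course columns become NULL. Walk through each enrollment:
  - enrollment 1 (Alice): course_id=NULL, no match -> kept with NULL
  - enrollment 2 (Dana): course_id=1 -> matches Discrete Math
  - enrollment 3 (Xander): course_id=3 -> matches Networks
  - enrollment 4 (Wendy): course_id=1 -> matches Discrete Math
  - enrollment 5 (Beth): course_id=NULL, no match -> kept with NULL
All 5 rows appear; 2 have NULL course.

SQL:
SELECT a.student, b.title AS course
FROM enrollments a
LEFT JOIN courses b ON a.course_id = b.id

Result:
student | course       
--------+--------------
Alice   | NULL         
Dana    | Discrete Math
Xander  | Networks     
Wendy   | Discrete Math
Beth    | NULL         


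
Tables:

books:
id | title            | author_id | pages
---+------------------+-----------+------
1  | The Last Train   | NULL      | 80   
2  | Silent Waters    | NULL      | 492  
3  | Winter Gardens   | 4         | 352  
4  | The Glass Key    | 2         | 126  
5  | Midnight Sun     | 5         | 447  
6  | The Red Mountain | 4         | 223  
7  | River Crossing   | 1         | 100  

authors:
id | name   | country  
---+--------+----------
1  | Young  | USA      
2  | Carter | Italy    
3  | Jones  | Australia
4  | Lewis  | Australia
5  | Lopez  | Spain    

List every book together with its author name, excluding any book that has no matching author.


INNER JOIN keeps only books rows whose author_id matches an id in authors. Walk through each book:
  - book 1 (The Last Train): author_id=NULL, no match -> dropped
  - book 2 (Silent Waters): author_id=NULL, no match -> dropped
  - book 3 (Winter Gardens): author_id=4 -> matches Lewis
  - book 4 (The Glass Key): author_id=2 -> matches Carter
  - book 5 (Midnight Sun): author_id=5 -> matches Lopez
  - book 6 (The Red Mountain): author_id=4 -> matches Lewis
  - book 7 (River Crossing): author_id=1 -> matches Young
So 2 of 7 rows are dropped.

SQL:
SELECT a.title, b.name AS author
FROM books a
INNER JOIN authors b ON a.author_id = b.id

Result:
title            | author
-----------------+-------
Winter Gardens   | Lewis 
The Glass Key    | Carter
Midnight Sun     | Lopez 
The Red Mountain | Lewis 
River Crossing   | Young 


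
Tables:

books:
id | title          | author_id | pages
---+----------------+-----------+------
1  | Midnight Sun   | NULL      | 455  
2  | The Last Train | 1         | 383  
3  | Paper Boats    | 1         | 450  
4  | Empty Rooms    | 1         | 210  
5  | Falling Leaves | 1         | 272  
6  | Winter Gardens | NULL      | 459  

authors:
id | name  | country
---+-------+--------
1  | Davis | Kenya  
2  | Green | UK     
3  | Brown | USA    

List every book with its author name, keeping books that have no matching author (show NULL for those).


LEFT JOIN keeps every row from books (the left table); where author_id has no match in authors, the author columns become NULL. Walk through each book:
  - book 1 (Midnight Sun): author_id=NULL, no match -> kept with NULL
  - book 2 (The Last Train): author_id=1 -> matches Davis
  - book 3 (Paper Boats): author_id=1 -> matches Davis
  - book 4 (Empty Rooms): author_id=1 -> matches Davis
  - book 5 (Falling Leaves): author_id=1 -> matches Davis
  - book 6 (Winter Gardens): author_id=NULL, no match -> kept with NULL
All 6 rows appear; 2 have NULL author.

SQL:
SELECT a.title, b.name AS author
FROM books a
LEFT JOIN authors b ON a.author_id = b.id

Result:
title          | author
---------------+-------
Midnight Sun   | NULL  
The Last Train | Davis 
Paper Boats    | Davis 
Empty Rooms    | Davis 
Falling Leaves | Davis 
Winter Gardens | NULL  


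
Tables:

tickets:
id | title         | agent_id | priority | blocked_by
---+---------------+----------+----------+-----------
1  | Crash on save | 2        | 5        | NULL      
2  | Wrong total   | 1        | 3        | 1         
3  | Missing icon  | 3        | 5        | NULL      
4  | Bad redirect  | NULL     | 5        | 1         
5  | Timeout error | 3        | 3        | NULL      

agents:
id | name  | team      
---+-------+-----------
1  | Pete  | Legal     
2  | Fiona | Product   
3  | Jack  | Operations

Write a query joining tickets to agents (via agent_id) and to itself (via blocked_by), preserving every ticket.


Two LEFT JOINs from the same base table tickets: one to agents via agent_id, one to tickets itself via blocked_by. Both are LEFT so every ticket is preserved.
Match against agents:
  - ticket 1 (Crash on save): agent_id=2 -> matches Fiona
  - ticket 2 (Wrong total): agent_id=1 -> matches Pete
  - ticket 3 (Missing icon): agent_id=3 -> matches Jack
  - ticket 4 (Bad redirect): agent_id=NULL, no match -> kept with NULL
  - ticket 5 (Timeout error): agent_id=3 -> matches Jack
Match against tickets (self):
  - ticket 1 (Crash on save): blocked_by=NULL -> NULL
  - ticket 2 (Wrong total): blocked_by=1 -> Crash on save
  - ticket 3 (Missing icon): blocked_by=NULL -> NULL
  - ticket 4 (Bad redirect): blocked_by=1 -> Crash on save
  - ticket 5 (Timeout error): blocked_by=NULL -> NULL

SQL:
SELECT a.title, b.name AS agent, c.title AS blocked_by
FROM tickets a
LEFT JOIN agents b ON a.agent_id = b.id
LEFT JOIN tickets c ON a.blocked_by = c.id

Result:
title         | agent | blocked_by   
--------------+-------+--------------
Crash on save | Fiona | NULL         
Wrong total   | Pete  | Crash on save
Missing icon  | Jack  | NULL         
Bad redirect  | NULL  | Crash on save
Timeout error | Jack  | NULL         


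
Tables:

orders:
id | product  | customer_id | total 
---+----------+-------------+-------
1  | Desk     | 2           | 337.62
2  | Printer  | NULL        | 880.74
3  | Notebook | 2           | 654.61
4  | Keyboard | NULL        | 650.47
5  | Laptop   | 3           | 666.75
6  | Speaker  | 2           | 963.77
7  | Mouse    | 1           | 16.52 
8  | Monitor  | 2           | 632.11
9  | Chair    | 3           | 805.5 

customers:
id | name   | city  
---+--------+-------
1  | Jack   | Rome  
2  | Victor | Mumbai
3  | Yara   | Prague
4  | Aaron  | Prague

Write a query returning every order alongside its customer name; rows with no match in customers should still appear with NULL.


LEFT JOIN keeps every row from orders (the left table); where customer_id has no match in customers, the customer columns become NULL. Walk through each order:
  - order 1 (Desk): customer_id=2 -> matches Victor
  - order 2 (Printer): customer_id=NULL, no match -> kept with NULL
  - order 3 (Notebook): customer_id=2 -> matches Victor
  - order 4 (Keyboard): customer_id=NULL, no match -> kept with NULL
  - order 5 (Laptop): customer_id=3 -> matches Yara
  - order 6 (Speaker): customer_id=2 -> matches Victor
  - order 7 (Mouse): customer_id=1 -> matches Jack
  - order 8 (Monitor): customer_id=2 -> matches Victor
  - order 9 (Chair): customer_id=3 -> matches Yara
All 9 rows appear; 2 have NULL customer.

SQL:
SELECT a.product, b.name AS customer
FROM orders a
LEFT JOIN customers b ON a.customer_id = b.id

Result:
product  | customer
---------+---------
Desk     | Victor  
Printer  | NULL    
Notebook | Victor  
Keyboard | NULL    
Laptop   | Yara    
Speaker  | Victor  
Mouse    | Jack    
Monitor  | Victor  
Chair    | Yara    


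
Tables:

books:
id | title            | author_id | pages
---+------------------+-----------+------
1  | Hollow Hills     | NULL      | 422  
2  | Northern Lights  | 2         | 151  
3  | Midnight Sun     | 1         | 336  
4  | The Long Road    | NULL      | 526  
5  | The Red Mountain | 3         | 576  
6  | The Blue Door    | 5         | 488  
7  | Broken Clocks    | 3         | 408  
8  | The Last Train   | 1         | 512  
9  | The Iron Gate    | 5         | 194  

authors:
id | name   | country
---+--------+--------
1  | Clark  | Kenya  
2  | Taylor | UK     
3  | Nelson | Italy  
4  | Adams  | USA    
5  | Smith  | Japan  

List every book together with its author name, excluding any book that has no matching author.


INNER JOIN keeps only books rows whose author_id matches an id in authors. Walk through each book:
  - book 1 (Hollow Hills): author_id=NULL, no match -> dropped
  - book 2 (Northern Lights): author_id=2 -> matches Taylor
  - book 3 (Midnight Sun): author_id=1 -> matches Clark
  - book 4 (The Long Road): author_id=NULL, no match -> dropped
  - book 5 (The Red Mountain): author_id=3 -> matches Nelson
  - book 6 (The Blue Door): author_id=5 -> matches Smith
  - book 7 (Broken Clocks): author_id=3 -> matches Nelson
  - book 8 (The Last Train): author_id=1 -> matches Clark
  - book 9 (The Iron Gate): author_id=5 -> matches Smith
So 2 of 9 rows are dropped.

SQL:
SELECT a.title, b.name AS author
FROM books a
INNER JOIN authors b ON a.author_id = b.id

Result:
title            | author
-----------------+-------
Northern Lights  | Taylor
Midnight Sun     | Clark 
The Red Mountain | Nelson
The Blue Door    | Smith 
Broken Clocks    | Nelson
The Last Train   | Clark 
The Iron Gate    | Smith 


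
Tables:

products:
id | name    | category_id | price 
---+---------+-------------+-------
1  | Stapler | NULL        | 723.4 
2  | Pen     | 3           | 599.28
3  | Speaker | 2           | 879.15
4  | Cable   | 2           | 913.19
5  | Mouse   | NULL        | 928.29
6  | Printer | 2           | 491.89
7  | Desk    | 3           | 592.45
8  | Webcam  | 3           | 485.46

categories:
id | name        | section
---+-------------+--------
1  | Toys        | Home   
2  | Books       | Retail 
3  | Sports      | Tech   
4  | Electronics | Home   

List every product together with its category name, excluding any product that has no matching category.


INNER JOIN keeps only products rows whose category_id matches an id in categories. Walk through each product:
  - product 1 (Stapler): category_id=NULL, no match -> dropped
  - product 2 (Pen): category_id=3 -> matches Sports
  - product 3 (Speaker): category_id=2 -> matches Books
  - product 4 (Cable): category_id=2 -> matches Books
  - product 5 (Mouse): category_id=NULL, no match -> dropped
  - product 6 (Printer): category_id=2 -> matches Books
  - product 7 (Desk): category_id=3 -> matches Sports
  - product 8 (Webcam): category_id=3 -> matches Sports
So 2 of 8 rows are dropped.

SQL:
SELECT a.name, b.name AS category
FROM products a
INNER JOIN categories b ON a.category_id = b.id

Result:
name    | category
--------+---------
Pen     | Sports  
Speaker | Books   
Cable   | Books   
Printer | Books   
Desk    | Sports  
Webcam  | Sports  


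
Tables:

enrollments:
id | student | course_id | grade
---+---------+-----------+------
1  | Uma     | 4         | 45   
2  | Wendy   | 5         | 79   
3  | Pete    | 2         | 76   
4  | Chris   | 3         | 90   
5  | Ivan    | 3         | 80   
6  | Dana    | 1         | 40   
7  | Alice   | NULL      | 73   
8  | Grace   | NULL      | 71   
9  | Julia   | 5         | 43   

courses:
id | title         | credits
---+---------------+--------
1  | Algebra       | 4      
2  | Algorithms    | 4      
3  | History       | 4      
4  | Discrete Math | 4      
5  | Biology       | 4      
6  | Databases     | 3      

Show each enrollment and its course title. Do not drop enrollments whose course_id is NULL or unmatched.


LEFT JOIN keeps every row from enrollments (the left table); where course_id has no match in courses, the course columns become NULL. Walk through each enrollment:
  - enrollment 1 (Uma): course_id=4 -> matches Discrete Math
  - enrollment 2 (Wendy): course_id=5 -> matches Biology
  - enrollment 3 (Pete): course_id=2 -> matches Algorithms
  - enrollment 4 (Chris): course_id=3 -> matches History
  - enrollment 5 (Ivan): course_id=3 -> matches History
  - enrollment 6 (Dana): course_id=1 -> matches Algebra
  - enrollment 7 (Alice): course_id=NULL, no match -> kept with NULL
  - enrollment 8 (Grace): course_id=NULL, no match -> kept with NULL
  - enrollment 9 (Julia): course_id=5 -> matches Biology
All 9 rows appear; 2 have NULL course.

SQL:
SELECT a.student, b.title AS course
FROM enrollments a
LEFT JOIN courses b ON a.course_id = b.id

Result:
student | course       
--------+--------------
Uma     | Discrete Math
Wendy   | Biology      
Pete    | Algorithms   
Chris   | History      
Ivan    | History      
Dana    | Algebra      
Alice   | NULL         
Grace   | NULL         
Julia   | Biology      


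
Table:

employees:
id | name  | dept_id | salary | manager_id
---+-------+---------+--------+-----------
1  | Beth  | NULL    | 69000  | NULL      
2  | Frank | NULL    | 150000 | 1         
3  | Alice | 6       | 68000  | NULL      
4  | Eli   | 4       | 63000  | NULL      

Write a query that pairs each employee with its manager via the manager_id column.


This is a self-join: employees is joined to a second copy of itself, matching each row's manager_id to another row's id. Use LEFT JOIN so rows with manager_id=NULL are kept.
  - employee 1 (Beth): manager_id=NULL -> NULL
  - employee 2 (Frank): manager_id=1 -> Beth
  - employee 3 (Alice): manager_id=NULL -> NULL
  - employee 4 (Eli): manager_id=NULL -> NULL

SQL:
SELECT a.name AS item, b.name AS manager
FROM employees a
LEFT JOIN employees b ON a.manager_id = b.id

Result:
item  | manager
------+--------
Beth  | NULL   
Frank | Beth   
Alice | NULL   
Eli   | NULL   


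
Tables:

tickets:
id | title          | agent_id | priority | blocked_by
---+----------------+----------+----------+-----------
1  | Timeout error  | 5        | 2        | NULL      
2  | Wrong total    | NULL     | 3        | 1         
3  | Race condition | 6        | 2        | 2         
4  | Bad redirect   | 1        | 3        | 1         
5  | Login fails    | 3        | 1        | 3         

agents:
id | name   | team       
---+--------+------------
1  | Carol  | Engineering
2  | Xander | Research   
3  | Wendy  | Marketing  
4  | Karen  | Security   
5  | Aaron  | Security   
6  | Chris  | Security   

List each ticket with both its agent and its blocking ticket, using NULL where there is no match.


Two LEFT JOINs from the same base table tickets: one to agents via agent_id, one to tickets itself via blocked_by. Both are LEFT so every ticket is preserved.
Match against agents:
  - ticket 1 (Timeout error): agent_id=5 -> matches Aaron
  - ticket 2 (Wrong total): agent_id=NULL, no match -> kept with NULL
  - ticket 3 (Race condition): agent_id=6 -> matches Chris
  - ticket 4 (Bad redirect): agent_id=1 -> matches Carol
  - ticket 5 (Login fails): agent_id=3 -> matches Wendy
Match against tickets (self):
  - ticket 1 (Timeout error): blocked_by=NULL -> NULL
  - ticket 2 (Wrong total): blocked_by=1 -> Timeout error
  - ticket 3 (Race condition): blocked_by=2 -> Wrong total
  - ticket 4 (Bad redirect): blocked_by=1 -> Timeout error
  - ticket 5 (Login fails): blocked_by=3 -> Race condition

SQL:
SELECT a.title, b.name AS agent, c.title AS blocked_by
FROM tickets a
LEFT JOIN agents b ON a.agent_id = b.id
LEFT JOIN tickets c ON a.blocked_by = c.id

Result:
title          | agent | blocked_by    
---------------+-------+---------------
Timeout error  | Aaron | NULL          
Wrong total    | NULL  | Timeout error 
Race condition | Chris | Wrong total   
Bad redirect   | Carol | Timeout error 
Login fails    | Wendy | Race condition


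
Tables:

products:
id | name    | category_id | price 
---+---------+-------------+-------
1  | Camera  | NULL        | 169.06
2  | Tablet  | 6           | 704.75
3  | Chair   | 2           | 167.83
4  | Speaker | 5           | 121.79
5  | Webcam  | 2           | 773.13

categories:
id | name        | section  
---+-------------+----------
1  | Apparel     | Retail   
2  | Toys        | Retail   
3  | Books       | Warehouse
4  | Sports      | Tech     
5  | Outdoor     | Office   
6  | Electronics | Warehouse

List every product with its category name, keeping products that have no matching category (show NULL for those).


LEFT JOIN keeps every row from products (the left table); where category_id has no match in categories, the category columns become NULL. Walk through each product:
  - product 1 (Camera): category_id=NULL, no match -> kept with NULL
  - product 2 (Tablet): category_id=6 -> matches Electronics
  - product 3 (Chair): category_id=2 -> matches Toys
  - product 4 (Speaker): category_id=5 -> matches Outdoor
  - product 5 (Webcam): category_id=2 -> matches Toys
All 5 rows appear; 1 has NULL category.

SQL:
SELECT a.name, b.name AS category
FROM products a
LEFT JOIN categories b ON a.category_id = b.id

Result:
name    | category   
--------+------------
Camera  | NULL       
Tablet  | Electronics
Chair   | Toys       
Speaker | Outdoor    
Webcam  | Toys       


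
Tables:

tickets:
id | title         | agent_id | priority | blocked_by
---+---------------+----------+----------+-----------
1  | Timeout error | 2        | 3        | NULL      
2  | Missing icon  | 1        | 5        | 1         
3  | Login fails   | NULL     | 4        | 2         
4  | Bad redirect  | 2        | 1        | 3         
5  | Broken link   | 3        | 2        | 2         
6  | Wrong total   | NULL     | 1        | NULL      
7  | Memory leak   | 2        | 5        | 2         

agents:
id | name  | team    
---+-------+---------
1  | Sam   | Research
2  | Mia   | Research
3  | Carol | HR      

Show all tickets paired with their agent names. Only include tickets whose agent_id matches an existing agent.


INNER JOIN keeps only tickets rows whose agent_id matches an id in agents. Walk through each ticket:
  - ticket 1 (Timeout error): agent_id=2 -> matches Mia
  - ticket 2 (Missing icon): agent_id=1 -> matches Sam
  - ticket 3 (Login fails): agent_id=NULL, no match -> dropped
  - ticket 4 (Bad redirect): agent_id=2 -> matches Mia
  - ticket 5 (Broken link): agent_id=3 -> matches Carol
  - ticket 6 (Wrong total): agent_id=NULL, no match -> dropped
  - ticket 7 (Memory leak): agent_id=2 -> matches Mia
So 2 of 7 rows are dropped.

SQL:
SELECT a.title, b.name AS agent
FROM tickets a
INNER JOIN agents b ON a.agent_id = b.id

Result:
title         | agent
--------------+------
Timeout error | Mia  
Missing icon  | Sam  
Bad redirect  | Mia  
Broken link   | Carol
Memory leak   | Mia  


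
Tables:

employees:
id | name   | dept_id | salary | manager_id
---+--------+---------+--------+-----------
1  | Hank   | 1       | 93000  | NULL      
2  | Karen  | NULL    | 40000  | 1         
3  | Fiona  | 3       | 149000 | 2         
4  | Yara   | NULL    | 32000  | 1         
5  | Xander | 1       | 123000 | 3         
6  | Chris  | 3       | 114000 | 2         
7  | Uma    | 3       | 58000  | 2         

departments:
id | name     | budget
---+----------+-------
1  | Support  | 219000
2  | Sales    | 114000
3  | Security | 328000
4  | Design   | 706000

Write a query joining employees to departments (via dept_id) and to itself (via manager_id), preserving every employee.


Two LEFT JOINs from the same base table employees: one to departments via dept_id, one to employees itself via manager_id. Both are LEFT so every employee is preserved.
Match against departments:
  - employee 1 (Hank): dept_id=1 -> matches Support
  - employee 2 (Karen): dept_id=NULL, no match -> kept with NULL
  - employee 3 (Fiona): dept_id=3 -> matches Security
  - employee 4 (Yara): dept_id=NULL, no match -> kept with NULL
  - employee 5 (Xander): dept_id=1 -> matches Support
  - employee 6 (Chris): dept_id=3 -> matches Security
  - employee 7 (Uma): dept_id=3 -> matches Security
Match against employees (self):
  - employee 1 (Hank): manager_id=NULL -> NULL
  - employee 2 (Karen): manager_id=1 -> Hank
  - employee 3 (Fiona): manager_id=2 -> Karen
  - employee 4 (Yara): manager_id=1 -> Hank
  - employee 5 (Xander): manager_id=3 -> Fiona
  - employee 6 (Chris): manager_id=2 -> Karen
  - employee 7 (Uma): manager_id=2 -> Karen

SQL:
SELECT a.name, b.name AS department, c.name AS manager
FROM employees a
LEFT JOIN departments b ON a.dept_id = b.id
LEFT JOIN employees c ON a.manager_id = c.id

Result:
name   | department | manager
-------+------------+--------
Hank   | Support    | NULL   
Karen  | NULL       | Hank   
Fiona  | Security   | Karen  
Yara   | NULL       | Hank   
Xander | Support    | Fiona  
Chris  | Security   | Karen  
Uma    | Security   | Karen  


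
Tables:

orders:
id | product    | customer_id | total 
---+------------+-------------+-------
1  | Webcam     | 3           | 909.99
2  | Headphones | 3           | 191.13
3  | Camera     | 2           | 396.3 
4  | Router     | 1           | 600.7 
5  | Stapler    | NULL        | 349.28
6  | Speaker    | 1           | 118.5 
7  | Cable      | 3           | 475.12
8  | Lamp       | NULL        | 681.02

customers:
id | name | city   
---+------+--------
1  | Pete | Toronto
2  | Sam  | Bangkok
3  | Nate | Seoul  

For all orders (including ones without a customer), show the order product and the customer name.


LEFT JOIN keeps every row from orders (the left table); where customer_id has no match in customers, the customer columns become NULL. Walk through each order:
  - order 1 (Webcam): customer_id=3 -> matches Nate
  - order 2 (Headphones): customer_id=3 -> matches Nate
  - order 3 (Camera): customer_id=2 -> matches Sam
  - order 4 (Router): customer_id=1 -> matches Pete
  - order 5 (Stapler): customer_id=NULL, no match -> kept with NULL
  - order 6 (Speaker): customer_id=1 -> matches Pete
  - order 7 (Cable): customer_id=3 -> matches Nate
  - order 8 (Lamp): customer_id=NULL, no match -> kept with NULL
All 8 rows appear; 2 have NULL customer.

SQL:
SELECT a.product, b.name AS customer
FROM orders a
LEFT JOIN customers b ON a.customer_id = b.id

Result:
product    | customer
-----------+---------
Webcam     | Nate    
Headphones | Nate    
Camera     | Sam     
Router     | Pete    
Stapler    | NULL    
Speaker    | Pete    
Cable      | Nate    
Lamp       | NULL    


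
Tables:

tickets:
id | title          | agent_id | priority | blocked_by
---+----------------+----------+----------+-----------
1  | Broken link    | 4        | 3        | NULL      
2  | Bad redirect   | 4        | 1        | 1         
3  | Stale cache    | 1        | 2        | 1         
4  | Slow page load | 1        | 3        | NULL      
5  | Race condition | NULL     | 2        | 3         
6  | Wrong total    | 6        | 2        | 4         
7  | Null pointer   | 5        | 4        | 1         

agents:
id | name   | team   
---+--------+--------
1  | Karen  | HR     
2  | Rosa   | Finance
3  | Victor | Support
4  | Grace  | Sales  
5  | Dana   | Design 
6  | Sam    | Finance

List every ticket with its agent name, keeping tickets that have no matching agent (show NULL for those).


LEFT JOIN keeps every row from tickets (the left table); where agent_id has no match in agents, the agent columns become NULL. Walk through each ticket:
  - ticket 1 (Broken link): agent_id=4 -> matches Grace
  - ticket 2 (Bad redirect): agent_id=4 -> matches Grace
  - ticket 3 (Stale cache): agent_id=1 -> matches Karen
  - ticket 4 (Slow page load): agent_id=1 -> matches Karen
  - ticket 5 (Race condition): agent_id=NULL, no match -> kept with NULL
  - ticket 6 (Wrong total): agent_id=6 -> matches Sam
  - ticket 7 (Null pointer): agent_id=5 -> matches Dana
All 7 rows appear; 1 has NULL agent.

SQL:
SELECT a.title, b.name AS agent
FROM tickets a
LEFT JOIN agents b ON a.agent_id = b.id

Result:
title          | agent
---------------+------
Broken link    | Grace
Bad redirect   | Grace
Stale cache    | Karen
Slow page load | Karen
Race condition | NULL 
Wrong total    | Sam  
Null pointer   | Dana 
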